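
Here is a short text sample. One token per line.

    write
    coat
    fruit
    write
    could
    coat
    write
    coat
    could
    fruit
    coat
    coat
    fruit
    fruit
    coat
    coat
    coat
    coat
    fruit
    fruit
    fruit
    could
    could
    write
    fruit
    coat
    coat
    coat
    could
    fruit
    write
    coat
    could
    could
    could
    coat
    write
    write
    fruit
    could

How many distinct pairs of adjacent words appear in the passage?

40 tokens → 39 bigram windows in total.
Repeated bigrams (each contributes count−1 duplicates):
  coat coat: 6
  coat could: 3
  coat fruit: 3
  could could: 3
  fruit coat: 3
  fruit fruit: 3
  write coat: 3
  coat write: 2
  … (5 more repeated)
23 duplicate windows → 39 − 23 = 16 distinct.

16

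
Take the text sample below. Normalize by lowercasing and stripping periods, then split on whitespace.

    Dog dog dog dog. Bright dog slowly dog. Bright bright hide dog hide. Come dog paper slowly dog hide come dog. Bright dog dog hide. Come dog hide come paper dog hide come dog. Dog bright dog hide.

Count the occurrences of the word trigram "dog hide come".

5

Scanning the 36 overlapping trigram windows for "dog hide come":
  position 12–14: dog hide come
  position 18–20: dog hide come
  position 24–26: dog hide come
  position 27–29: dog hide come
  position 31–33: dog hide come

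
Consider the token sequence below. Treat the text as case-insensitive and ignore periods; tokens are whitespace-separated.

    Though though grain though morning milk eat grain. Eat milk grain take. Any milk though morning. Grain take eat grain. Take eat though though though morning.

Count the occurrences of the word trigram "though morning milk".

Scanning the 24 overlapping trigram windows for "though morning milk":
  position 4–6: though morning milk

1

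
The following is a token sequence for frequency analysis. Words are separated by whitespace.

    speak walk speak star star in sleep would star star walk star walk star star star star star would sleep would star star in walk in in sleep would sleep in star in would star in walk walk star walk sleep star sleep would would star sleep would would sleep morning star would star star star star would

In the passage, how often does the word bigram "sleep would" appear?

5

Scanning the 57 overlapping bigram windows for "sleep would":
  position 7–8: sleep would
  position 20–21: sleep would
  position 28–29: sleep would
  position 43–44: sleep would
  position 47–48: sleep would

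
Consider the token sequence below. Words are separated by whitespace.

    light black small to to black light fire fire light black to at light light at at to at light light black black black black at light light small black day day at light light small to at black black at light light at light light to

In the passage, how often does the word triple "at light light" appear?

6

Scanning the 45 overlapping trigram windows for "at light light":
  position 13–15: at light light
  position 19–21: at light light
  position 26–28: at light light
  position 33–35: at light light
  position 41–43: at light light
  position 44–46: at light light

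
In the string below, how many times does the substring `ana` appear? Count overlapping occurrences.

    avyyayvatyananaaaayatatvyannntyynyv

Sliding a length-3 window over the 35 characters (33 positions):
  position 11–13: ana
  position 13–15: ana

2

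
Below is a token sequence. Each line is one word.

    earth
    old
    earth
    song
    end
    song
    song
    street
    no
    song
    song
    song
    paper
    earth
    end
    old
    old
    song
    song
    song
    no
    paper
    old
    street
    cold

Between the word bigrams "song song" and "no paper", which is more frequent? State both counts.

"song song" (5 vs 1)

"song song": 5 occurrences
"no paper": 1 occurrence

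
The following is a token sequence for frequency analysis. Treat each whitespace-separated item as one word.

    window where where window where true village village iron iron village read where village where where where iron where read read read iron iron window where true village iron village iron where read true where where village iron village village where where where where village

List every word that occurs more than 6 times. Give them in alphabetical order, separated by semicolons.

iron; village; where

Unigram counts meeting the condition (more than 6 times):
  iron: 8
  village: 10
  where: 16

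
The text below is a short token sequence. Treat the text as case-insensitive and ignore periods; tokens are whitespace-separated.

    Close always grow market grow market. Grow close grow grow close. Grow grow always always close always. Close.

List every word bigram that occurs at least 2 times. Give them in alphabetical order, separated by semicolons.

Bigram counts meeting the condition (at least 2 times):
  always close: 2
  close always: 2
  close grow: 2
  grow close: 2
  grow grow: 2
  grow market: 2
  market grow: 2

always close; close always; close grow; grow close; grow grow; grow market; market grow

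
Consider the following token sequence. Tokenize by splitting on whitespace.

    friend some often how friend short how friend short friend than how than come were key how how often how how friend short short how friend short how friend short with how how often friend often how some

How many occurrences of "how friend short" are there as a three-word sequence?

Scanning the 36 overlapping trigram windows for "how friend short":
  position 4–6: how friend short
  position 7–9: how friend short
  position 21–23: how friend short
  position 25–27: how friend short
  position 28–30: how friend short

5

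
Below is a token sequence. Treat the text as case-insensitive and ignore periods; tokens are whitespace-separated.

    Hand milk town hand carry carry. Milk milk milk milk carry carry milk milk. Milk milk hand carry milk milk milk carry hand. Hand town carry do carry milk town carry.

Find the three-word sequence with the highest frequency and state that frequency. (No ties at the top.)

"milk milk milk", 5 times

Trigram frequencies (highest first):
  milk milk milk: 5
  carry milk milk: 3
  carry carry milk: 2
  milk milk carry: 2
  hand milk town: 1
  milk town hand: 1
  … (15 more, each ≤ 1)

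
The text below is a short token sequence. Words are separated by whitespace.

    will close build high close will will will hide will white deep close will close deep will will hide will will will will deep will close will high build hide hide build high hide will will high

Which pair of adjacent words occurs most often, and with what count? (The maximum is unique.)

"will will", 7 times

Bigram frequencies (highest first):
  will will: 7
  will close: 3
  close will: 3
  hide will: 3
  build high: 2
  will hide: 2
  … (14 more, each ≤ 2)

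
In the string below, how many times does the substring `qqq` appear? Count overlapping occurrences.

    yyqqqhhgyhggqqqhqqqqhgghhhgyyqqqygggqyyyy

5

Sliding a length-3 window over the 41 characters (39 positions):
  position 3–5: qqq
  position 13–15: qqq
  position 17–19: qqq
  position 18–20: qqq
  position 30–32: qqq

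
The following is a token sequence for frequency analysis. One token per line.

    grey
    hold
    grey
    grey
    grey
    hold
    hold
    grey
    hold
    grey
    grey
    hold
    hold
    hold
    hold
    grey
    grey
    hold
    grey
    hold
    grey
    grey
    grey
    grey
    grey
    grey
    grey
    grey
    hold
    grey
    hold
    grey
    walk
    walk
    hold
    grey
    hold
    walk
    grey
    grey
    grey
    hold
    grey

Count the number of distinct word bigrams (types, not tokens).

43 tokens → 42 bigram windows in total.
Repeated bigrams (each contributes count−1 duplicates):
  grey grey: 13
  grey hold: 10
  hold grey: 10
  hold hold: 4
33 duplicate windows → 42 − 33 = 9 distinct.

9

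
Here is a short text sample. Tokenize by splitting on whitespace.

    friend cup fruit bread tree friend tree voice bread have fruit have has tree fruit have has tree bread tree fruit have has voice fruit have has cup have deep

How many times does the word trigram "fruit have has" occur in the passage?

Scanning the 28 overlapping trigram windows for "fruit have has":
  position 11–13: fruit have has
  position 15–17: fruit have has
  position 21–23: fruit have has
  position 25–27: fruit have has

4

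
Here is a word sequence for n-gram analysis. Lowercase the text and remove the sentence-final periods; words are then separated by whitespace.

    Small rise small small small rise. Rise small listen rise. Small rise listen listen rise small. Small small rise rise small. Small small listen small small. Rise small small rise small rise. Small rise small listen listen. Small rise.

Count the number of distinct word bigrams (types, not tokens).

39 tokens → 38 bigram windows in total.
Repeated bigrams (each contributes count−1 duplicates):
  rise small: 9
  small rise: 9
  small small: 8
  small listen: 3
  listen listen: 2
  listen rise: 2
  listen small: 2
  rise rise: 2
29 duplicate windows → 38 − 29 = 9 distinct.

9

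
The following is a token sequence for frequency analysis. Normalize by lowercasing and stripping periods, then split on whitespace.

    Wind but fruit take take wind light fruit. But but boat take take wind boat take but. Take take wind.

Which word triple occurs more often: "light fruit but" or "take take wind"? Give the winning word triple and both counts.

"light fruit but": 1 occurrence
"take take wind": 3 occurrences

"take take wind" (3 vs 1)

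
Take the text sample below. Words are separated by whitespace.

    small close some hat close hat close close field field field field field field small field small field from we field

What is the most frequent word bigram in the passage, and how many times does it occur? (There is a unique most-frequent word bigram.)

"field field", 5 times

Bigram frequencies (highest first):
  field field: 5
  hat close: 2
  field small: 2
  small field: 2
  small close: 1
  close some: 1
  … (7 more, each ≤ 1)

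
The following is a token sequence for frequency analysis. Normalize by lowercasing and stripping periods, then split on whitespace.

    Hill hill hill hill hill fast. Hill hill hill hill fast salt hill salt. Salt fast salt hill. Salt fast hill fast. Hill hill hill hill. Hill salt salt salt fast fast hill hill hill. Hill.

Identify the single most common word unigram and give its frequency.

"hill", 21 times

Unigram frequencies (highest first):
  hill: 21
  salt: 8
  fast: 7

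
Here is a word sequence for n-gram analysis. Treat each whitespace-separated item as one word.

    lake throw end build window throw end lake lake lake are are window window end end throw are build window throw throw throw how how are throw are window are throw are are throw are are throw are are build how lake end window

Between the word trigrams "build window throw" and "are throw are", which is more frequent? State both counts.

"build window throw": 2 occurrences
"are throw are": 4 occurrences

"are throw are" (4 vs 2)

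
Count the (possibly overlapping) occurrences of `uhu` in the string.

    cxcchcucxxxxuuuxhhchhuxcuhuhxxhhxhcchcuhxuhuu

Sliding a length-3 window over the 45 characters (43 positions):
  position 25–27: uhu
  position 42–44: uhu

2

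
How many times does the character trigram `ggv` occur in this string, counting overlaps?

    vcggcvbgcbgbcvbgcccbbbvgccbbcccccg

Sliding a length-3 window over the 34 characters (32 positions):
  (no match at any position)

0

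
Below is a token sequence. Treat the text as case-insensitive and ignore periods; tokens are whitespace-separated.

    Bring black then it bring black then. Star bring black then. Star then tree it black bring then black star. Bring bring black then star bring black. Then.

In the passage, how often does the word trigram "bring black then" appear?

Scanning the 26 overlapping trigram windows for "bring black then":
  position 1–3: bring black then
  position 5–7: bring black then
  position 9–11: bring black then
  position 22–24: bring black then
  position 26–28: bring black then

5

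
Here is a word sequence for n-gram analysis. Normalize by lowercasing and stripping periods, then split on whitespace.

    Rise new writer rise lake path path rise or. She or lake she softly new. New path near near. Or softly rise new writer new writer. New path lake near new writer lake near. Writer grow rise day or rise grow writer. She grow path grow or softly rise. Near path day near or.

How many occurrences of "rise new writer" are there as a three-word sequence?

2

Scanning the 52 overlapping trigram windows for "rise new writer":
  position 1–3: rise new writer
  position 22–24: rise new writer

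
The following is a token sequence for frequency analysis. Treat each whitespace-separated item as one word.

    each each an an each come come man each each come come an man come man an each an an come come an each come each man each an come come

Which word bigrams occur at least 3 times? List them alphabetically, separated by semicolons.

an each; come come; each an; each come

Bigram counts meeting the condition (at least 3 times):
  an each: 3
  come come: 4
  each an: 3
  each come: 3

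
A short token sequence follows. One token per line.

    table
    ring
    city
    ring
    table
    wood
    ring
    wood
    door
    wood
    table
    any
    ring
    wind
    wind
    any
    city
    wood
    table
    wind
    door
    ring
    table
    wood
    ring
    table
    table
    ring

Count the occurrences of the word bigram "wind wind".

Scanning the 27 overlapping bigram windows for "wind wind":
  position 14–15: wind wind

1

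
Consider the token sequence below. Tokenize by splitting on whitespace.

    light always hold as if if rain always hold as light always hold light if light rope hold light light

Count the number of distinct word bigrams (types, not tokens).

20 tokens → 19 bigram windows in total.
Repeated bigrams (each contributes count−1 duplicates):
  always hold: 3
  hold as: 2
  hold light: 2
  light always: 2
5 duplicate windows → 19 − 5 = 14 distinct.

14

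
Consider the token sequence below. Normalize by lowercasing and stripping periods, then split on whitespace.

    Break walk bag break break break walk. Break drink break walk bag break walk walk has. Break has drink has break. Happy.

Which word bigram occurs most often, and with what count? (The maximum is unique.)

Bigram frequencies (highest first):
  break walk: 4
  walk bag: 2
  bag break: 2
  break break: 2
  has break: 2
  walk break: 1
  … (8 more, each ≤ 1)

"break walk", 4 times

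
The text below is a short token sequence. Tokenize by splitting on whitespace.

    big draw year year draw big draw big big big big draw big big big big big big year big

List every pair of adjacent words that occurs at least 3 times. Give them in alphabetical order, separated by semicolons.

Bigram counts meeting the condition (at least 3 times):
  big big: 8
  big draw: 3
  draw big: 3

big big; big draw; draw big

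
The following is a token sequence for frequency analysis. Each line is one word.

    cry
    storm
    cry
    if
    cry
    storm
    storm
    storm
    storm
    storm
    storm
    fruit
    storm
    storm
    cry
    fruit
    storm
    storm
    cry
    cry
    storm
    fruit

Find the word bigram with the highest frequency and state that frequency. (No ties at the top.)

Bigram frequencies (highest first):
  storm storm: 7
  cry storm: 3
  storm cry: 3
  storm fruit: 2
  fruit storm: 2
  cry if: 1
  … (3 more, each ≤ 1)

"storm storm", 7 times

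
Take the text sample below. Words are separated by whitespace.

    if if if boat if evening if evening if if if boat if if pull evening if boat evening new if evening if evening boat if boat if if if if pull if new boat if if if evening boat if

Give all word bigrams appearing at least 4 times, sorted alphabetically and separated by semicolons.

Bigram counts meeting the condition (at least 4 times):
  boat if: 6
  evening if: 4
  if boat: 4
  if evening: 5
  if if: 10

boat if; evening if; if boat; if evening; if if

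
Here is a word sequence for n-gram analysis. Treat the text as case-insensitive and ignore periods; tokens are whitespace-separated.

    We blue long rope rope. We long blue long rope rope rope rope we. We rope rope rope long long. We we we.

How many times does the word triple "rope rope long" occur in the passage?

1

Scanning the 21 overlapping trigram windows for "rope rope long":
  position 17–19: rope rope long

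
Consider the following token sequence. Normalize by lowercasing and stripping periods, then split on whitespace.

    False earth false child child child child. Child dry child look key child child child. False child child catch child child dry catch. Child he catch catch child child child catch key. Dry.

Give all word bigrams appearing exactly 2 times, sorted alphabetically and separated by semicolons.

child catch; child dry; false child

Bigram counts meeting the condition (exactly 2 times):
  child catch: 2
  child dry: 2
  false child: 2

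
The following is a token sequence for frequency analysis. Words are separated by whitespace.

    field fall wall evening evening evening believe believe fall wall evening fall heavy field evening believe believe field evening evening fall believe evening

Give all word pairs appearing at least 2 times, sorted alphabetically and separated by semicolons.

believe believe; evening believe; evening evening; evening fall; fall wall; field evening; wall evening

Bigram counts meeting the condition (at least 2 times):
  believe believe: 2
  evening believe: 2
  evening evening: 3
  evening fall: 2
  fall wall: 2
  field evening: 2
  wall evening: 2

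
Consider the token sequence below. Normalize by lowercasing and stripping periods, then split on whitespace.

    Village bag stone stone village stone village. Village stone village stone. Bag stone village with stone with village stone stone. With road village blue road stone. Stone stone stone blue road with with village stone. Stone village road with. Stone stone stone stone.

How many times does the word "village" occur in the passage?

10

Scanning the 43 tokens for "village":
  position 1: village
  position 5: village
  position 7: village
  position 8: village
  position 10: village
  position 14: village
  position 18: village
  position 23: village
  position 34: village
  position 37: village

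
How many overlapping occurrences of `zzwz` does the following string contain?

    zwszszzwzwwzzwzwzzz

Sliding a length-4 window over the 19 characters (16 positions):
  position 6–9: zzwz
  position 12–15: zzwz

2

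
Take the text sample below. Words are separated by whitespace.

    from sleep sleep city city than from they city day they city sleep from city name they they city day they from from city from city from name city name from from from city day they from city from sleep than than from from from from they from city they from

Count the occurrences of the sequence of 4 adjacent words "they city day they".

Scanning the 48 overlapping 4-gram windows for "they city day they":
  position 8–11: they city day they
  position 18–21: they city day they

2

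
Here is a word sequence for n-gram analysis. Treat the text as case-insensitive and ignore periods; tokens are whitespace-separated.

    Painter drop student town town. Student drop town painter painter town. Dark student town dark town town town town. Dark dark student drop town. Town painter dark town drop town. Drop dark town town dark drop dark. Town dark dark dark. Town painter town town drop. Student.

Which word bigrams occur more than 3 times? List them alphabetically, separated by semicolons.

Bigram counts meeting the condition (more than 3 times):
  dark town: 5
  town dark: 5
  town town: 7

dark town; town dark; town town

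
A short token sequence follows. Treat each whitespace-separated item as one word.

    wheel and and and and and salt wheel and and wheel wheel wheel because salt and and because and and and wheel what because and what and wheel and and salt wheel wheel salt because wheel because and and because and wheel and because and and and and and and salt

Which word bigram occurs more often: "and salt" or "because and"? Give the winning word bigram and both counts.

"because and" (5 vs 3)

"and salt": 3 occurrences
"because and": 5 occurrences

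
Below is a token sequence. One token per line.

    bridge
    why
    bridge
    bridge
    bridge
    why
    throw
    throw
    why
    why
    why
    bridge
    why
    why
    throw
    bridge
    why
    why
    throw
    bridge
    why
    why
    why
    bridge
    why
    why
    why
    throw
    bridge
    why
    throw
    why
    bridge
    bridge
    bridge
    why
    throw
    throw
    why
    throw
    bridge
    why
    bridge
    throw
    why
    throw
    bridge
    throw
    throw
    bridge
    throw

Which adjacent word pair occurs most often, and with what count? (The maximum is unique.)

"bridge why", 9 times

Bigram frequencies (highest first):
  bridge why: 9
  why throw: 8
  why why: 8
  throw bridge: 6
  why bridge: 5
  bridge bridge: 4
  … (3 more, each ≤ 4)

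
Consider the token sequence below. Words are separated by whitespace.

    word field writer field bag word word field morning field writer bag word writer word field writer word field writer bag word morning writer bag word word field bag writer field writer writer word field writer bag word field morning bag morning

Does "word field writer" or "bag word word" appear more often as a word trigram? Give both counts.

"word field writer" (4 vs 2)

"word field writer": 4 occurrences
"bag word word": 2 occurrences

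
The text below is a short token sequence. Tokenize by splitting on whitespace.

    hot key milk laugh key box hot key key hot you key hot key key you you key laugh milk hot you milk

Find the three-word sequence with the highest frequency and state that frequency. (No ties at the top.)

"hot key key", 2 times

Trigram frequencies (highest first):
  hot key key: 2
  hot key milk: 1
  key milk laugh: 1
  milk laugh key: 1
  laugh key box: 1
  key box hot: 1
  … (14 more, each ≤ 1)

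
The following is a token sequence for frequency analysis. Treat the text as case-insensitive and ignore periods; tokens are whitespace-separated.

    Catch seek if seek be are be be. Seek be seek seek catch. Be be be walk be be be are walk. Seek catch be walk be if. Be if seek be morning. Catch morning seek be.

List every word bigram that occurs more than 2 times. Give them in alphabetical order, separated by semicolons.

be be; seek be

Bigram counts meeting the condition (more than 2 times):
  be be: 5
  seek be: 4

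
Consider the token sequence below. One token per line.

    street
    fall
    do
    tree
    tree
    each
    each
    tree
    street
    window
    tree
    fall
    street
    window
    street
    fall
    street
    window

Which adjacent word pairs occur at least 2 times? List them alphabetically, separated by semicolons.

Bigram counts meeting the condition (at least 2 times):
  fall street: 2
  street fall: 2
  street window: 3

fall street; street fall; street window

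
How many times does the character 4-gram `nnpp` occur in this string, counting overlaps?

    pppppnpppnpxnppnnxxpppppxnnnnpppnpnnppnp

Sliding a length-4 window over the 40 characters (37 positions):
  position 28–31: nnpp
  position 35–38: nnpp

2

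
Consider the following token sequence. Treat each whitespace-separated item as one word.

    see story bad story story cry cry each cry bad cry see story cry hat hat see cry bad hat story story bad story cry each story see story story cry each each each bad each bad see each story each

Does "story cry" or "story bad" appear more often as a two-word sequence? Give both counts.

"story cry": 4 occurrences
"story bad": 2 occurrences

"story cry" (4 vs 2)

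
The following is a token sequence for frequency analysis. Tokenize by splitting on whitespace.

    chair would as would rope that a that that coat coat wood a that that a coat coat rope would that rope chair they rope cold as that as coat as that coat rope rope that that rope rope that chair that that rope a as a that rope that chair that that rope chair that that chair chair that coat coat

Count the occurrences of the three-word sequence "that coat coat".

Scanning the 60 overlapping trigram windows for "that coat coat":
  position 9–11: that coat coat
  position 60–62: that coat coat

2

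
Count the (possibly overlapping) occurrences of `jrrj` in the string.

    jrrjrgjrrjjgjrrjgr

Sliding a length-4 window over the 18 characters (15 positions):
  position 1–4: jrrj
  position 7–10: jrrj
  position 13–16: jrrj

3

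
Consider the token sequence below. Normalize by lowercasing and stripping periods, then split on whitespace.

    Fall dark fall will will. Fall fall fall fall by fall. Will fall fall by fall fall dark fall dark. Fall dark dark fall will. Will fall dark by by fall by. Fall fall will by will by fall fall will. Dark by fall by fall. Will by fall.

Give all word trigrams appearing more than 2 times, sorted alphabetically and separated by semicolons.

Trigram counts meeting the condition (more than 2 times):
  by fall fall: 3
  fall by fall: 4
  fall dark fall: 3

by fall fall; fall by fall; fall dark fall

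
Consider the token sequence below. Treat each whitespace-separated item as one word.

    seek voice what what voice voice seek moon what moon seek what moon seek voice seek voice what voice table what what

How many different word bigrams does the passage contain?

22 tokens → 21 bigram windows in total.
Repeated bigrams (each contributes count−1 duplicates):
  seek voice: 3
  moon seek: 2
  voice seek: 2
  voice what: 2
  what moon: 2
  what voice: 2
  what what: 2
8 duplicate windows → 21 − 8 = 13 distinct.

13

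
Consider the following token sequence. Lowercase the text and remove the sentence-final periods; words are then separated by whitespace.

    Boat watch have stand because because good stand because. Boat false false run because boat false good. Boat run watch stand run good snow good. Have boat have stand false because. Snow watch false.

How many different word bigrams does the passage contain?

29

34 tokens → 33 bigram windows in total.
Repeated bigrams (each contributes count−1 duplicates):
  because boat: 2
  boat false: 2
  have stand: 2
  stand because: 2
4 duplicate windows → 33 − 4 = 29 distinct.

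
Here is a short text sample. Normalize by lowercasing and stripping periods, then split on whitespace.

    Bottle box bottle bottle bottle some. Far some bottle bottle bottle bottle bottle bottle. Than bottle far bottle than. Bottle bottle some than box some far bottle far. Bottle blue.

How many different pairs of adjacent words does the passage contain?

30 tokens → 29 bigram windows in total.
Repeated bigrams (each contributes count−1 duplicates):
  bottle bottle: 8
  far bottle: 3
  bottle far: 2
  bottle some: 2
  bottle than: 2
  some far: 2
  than bottle: 2
14 duplicate windows → 29 − 14 = 15 distinct.

15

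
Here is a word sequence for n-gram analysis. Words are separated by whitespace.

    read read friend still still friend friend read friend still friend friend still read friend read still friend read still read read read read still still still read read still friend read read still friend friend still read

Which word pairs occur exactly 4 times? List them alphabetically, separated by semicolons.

friend read; friend still; still read

Bigram counts meeting the condition (exactly 4 times):
  friend read: 4
  friend still: 4
  still read: 4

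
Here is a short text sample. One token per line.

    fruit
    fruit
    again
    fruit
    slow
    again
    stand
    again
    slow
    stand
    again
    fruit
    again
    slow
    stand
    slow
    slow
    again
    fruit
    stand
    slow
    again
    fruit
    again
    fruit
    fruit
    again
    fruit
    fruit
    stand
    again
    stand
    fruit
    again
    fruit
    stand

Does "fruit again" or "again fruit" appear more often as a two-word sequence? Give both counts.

"again fruit" (7 vs 5)

"fruit again": 5 occurrences
"again fruit": 7 occurrences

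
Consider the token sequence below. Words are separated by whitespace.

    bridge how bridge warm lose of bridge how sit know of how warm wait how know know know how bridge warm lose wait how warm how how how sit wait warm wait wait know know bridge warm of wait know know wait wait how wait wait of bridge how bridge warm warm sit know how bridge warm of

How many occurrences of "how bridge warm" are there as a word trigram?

4

Scanning the 56 overlapping trigram windows for "how bridge warm":
  position 2–4: how bridge warm
  position 19–21: how bridge warm
  position 49–51: how bridge warm
  position 55–57: how bridge warm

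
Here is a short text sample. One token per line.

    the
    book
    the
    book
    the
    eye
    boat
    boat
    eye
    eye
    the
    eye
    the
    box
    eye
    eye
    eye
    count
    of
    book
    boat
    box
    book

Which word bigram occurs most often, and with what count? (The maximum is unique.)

"eye eye", 3 times

Bigram frequencies (highest first):
  eye eye: 3
  the book: 2
  book the: 2
  the eye: 2
  eye the: 2
  eye boat: 1
  … (10 more, each ≤ 1)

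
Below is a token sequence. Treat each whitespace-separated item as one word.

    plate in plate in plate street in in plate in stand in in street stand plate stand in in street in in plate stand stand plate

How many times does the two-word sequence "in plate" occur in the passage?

4

Scanning the 25 overlapping bigram windows for "in plate":
  position 2–3: in plate
  position 4–5: in plate
  position 8–9: in plate
  position 22–23: in plate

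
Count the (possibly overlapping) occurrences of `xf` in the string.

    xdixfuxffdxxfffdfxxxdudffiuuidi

Sliding a length-2 window over the 31 characters (30 positions):
  position 4–5: xf
  position 7–8: xf
  position 12–13: xf

3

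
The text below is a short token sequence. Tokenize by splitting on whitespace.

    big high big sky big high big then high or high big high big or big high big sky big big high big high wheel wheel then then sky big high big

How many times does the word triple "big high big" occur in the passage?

6

Scanning the 30 overlapping trigram windows for "big high big":
  position 1–3: big high big
  position 5–7: big high big
  position 12–14: big high big
  position 16–18: big high big
  position 21–23: big high big
  position 30–32: big high big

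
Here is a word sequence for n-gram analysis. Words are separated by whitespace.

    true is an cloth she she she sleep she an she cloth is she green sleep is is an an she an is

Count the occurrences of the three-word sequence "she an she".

1

Scanning the 21 overlapping trigram windows for "she an she":
  position 9–11: she an she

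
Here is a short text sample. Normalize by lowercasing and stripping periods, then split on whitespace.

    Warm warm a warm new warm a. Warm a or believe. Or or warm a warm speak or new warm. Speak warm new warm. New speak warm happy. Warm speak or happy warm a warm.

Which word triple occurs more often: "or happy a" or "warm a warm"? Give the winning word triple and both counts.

"or happy a": 0 occurrences
"warm a warm": 4 occurrences

"warm a warm" (4 vs 0)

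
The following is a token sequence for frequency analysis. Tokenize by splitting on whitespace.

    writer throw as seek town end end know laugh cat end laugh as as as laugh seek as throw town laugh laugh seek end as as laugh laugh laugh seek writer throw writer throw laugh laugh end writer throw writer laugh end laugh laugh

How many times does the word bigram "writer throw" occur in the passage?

Scanning the 43 overlapping bigram windows for "writer throw":
  position 1–2: writer throw
  position 31–32: writer throw
  position 33–34: writer throw
  position 38–39: writer throw

4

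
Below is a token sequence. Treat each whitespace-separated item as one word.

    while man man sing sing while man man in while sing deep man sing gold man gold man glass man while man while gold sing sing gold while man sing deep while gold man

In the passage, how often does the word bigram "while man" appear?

Scanning the 33 overlapping bigram windows for "while man":
  position 1–2: while man
  position 6–7: while man
  position 21–22: while man
  position 28–29: while man

4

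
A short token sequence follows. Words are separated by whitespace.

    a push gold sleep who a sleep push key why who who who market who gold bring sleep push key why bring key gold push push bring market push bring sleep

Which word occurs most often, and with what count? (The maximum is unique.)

Unigram frequencies (highest first):
  push: 6
  who: 5
  sleep: 4
  bring: 4
  gold: 3
  key: 3
  … (3 more, each ≤ 2)

"push", 6 times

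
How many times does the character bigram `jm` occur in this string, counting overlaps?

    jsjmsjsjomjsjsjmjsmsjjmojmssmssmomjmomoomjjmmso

Sliding a length-2 window over the 47 characters (46 positions):
  position 3–4: jm
  position 15–16: jm
  position 22–23: jm
  position 25–26: jm
  position 35–36: jm
  position 43–44: jm

6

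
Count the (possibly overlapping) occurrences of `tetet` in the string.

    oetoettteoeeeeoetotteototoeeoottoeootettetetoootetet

2

Sliding a length-5 window over the 52 characters (48 positions):
  position 40–44: tetet
  position 48–52: tetet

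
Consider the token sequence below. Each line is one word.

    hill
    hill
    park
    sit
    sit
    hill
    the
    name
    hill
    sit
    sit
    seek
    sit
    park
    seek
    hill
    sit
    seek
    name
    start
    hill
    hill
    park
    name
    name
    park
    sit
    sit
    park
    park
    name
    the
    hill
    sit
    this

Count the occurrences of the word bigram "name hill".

1

Scanning the 34 overlapping bigram windows for "name hill":
  position 8–9: name hill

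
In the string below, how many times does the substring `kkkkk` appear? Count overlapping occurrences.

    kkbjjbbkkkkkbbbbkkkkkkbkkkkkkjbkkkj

Sliding a length-5 window over the 35 characters (31 positions):
  position 8–12: kkkkk
  position 17–21: kkkkk
  position 18–22: kkkkk
  position 24–28: kkkkk
  position 25–29: kkkkk

5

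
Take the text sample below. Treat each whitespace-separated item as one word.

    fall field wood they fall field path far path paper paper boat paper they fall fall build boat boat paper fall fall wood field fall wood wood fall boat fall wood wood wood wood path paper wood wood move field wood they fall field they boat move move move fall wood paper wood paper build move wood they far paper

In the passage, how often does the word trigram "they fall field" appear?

Scanning the 58 overlapping trigram windows for "they fall field":
  position 4–6: they fall field
  position 42–44: they fall field

2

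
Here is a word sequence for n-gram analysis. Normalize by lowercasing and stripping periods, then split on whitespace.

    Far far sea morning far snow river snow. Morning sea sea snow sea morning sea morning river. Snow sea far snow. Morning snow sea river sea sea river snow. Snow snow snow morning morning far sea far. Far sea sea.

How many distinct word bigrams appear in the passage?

19

40 tokens → 39 bigram windows in total.
Repeated bigrams (each contributes count−1 duplicates):
  far sea: 3
  river snow: 3
  sea morning: 3
  sea sea: 3
  snow morning: 3
  snow sea: 3
  snow snow: 3
  far far: 2
  … (5 more repeated)
20 duplicate windows → 39 − 20 = 19 distinct.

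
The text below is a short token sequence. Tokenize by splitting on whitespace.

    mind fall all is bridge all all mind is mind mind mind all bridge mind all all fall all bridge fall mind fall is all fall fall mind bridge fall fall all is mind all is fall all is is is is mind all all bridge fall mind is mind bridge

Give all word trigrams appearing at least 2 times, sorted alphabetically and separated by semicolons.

Trigram counts meeting the condition (at least 2 times):
  all bridge fall: 2
  bridge fall mind: 2
  fall all is: 3
  is is is: 2
  is mind all: 2
  mind all all: 2
  mind is mind: 2

all bridge fall; bridge fall mind; fall all is; is is is; is mind all; mind all all; mind is mind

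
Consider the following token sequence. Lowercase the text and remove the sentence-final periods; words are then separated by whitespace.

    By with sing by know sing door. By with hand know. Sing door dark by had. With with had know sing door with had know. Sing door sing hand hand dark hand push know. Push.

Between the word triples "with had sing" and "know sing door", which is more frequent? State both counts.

"with had sing": 0 occurrences
"know sing door": 4 occurrences

"know sing door" (4 vs 0)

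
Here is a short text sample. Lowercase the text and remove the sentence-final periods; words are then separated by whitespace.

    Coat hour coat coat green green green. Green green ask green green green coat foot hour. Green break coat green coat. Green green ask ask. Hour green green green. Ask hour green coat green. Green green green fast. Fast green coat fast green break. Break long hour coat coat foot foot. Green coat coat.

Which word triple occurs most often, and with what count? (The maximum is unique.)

Trigram frequencies (highest first):
  green green green: 7
  coat green green: 3
  green green ask: 3
  hour coat coat: 2
  green coat green: 2
  ask hour green: 2
  … (33 more, each ≤ 1)

"green green green", 7 times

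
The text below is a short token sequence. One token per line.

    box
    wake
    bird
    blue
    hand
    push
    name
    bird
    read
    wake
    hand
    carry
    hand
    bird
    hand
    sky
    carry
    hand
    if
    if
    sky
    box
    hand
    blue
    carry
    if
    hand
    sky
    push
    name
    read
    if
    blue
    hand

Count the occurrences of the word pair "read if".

1

Scanning the 33 overlapping bigram windows for "read if":
  position 31–32: read if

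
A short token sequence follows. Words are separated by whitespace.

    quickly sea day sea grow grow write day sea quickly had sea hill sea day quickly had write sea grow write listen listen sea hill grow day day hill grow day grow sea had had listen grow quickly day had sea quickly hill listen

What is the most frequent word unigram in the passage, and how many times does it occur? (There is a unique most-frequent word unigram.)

"sea", 9 times

Unigram frequencies (highest first):
  sea: 9
  day: 7
  grow: 7
  quickly: 5
  had: 5
  hill: 4
  … (2 more, each ≤ 4)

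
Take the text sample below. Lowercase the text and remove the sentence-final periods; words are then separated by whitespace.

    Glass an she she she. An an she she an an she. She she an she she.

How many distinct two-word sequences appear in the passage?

5

17 tokens → 16 bigram windows in total.
Repeated bigrams (each contributes count−1 duplicates):
  she she: 6
  an she: 4
  she an: 3
  an an: 2
11 duplicate windows → 16 − 11 = 5 distinct.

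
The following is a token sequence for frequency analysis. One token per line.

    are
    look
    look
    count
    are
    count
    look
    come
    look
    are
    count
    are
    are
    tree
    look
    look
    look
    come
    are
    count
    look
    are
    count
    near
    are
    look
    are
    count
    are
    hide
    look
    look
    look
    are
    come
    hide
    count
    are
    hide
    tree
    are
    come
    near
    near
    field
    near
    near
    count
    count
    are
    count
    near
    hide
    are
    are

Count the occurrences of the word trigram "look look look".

2

Scanning the 53 overlapping trigram windows for "look look look":
  position 15–17: look look look
  position 31–33: look look look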